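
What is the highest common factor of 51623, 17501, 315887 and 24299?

11

51623 = 11 · 13 · 19²; 17501 = 11 · 37 · 43; 315887 = 11 · 13 · 47²; 24299 = 11 · 47²
gcd takes min exponent of each prime: 11 = 11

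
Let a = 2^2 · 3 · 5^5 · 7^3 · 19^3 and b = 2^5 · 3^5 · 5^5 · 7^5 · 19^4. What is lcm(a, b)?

max exponent per prime: 2^5 · 3^5 · 5^5 · 7^5 · 19^4 = 53224412642100000

53224412642100000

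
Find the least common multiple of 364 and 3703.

192556

gcd first: 3703 = 10·364 + 63; 364 = 5·63 + 49; 63 = 1·49 + 14; 49 = 3·14 + 7; 14 = 2·7 + 0 → gcd = 7
lcm = 364·3703/gcd = 1347892/7 = 192556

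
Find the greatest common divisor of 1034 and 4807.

1034 = 2 · 11 · 47
4807 = 11 · 19 · 23
Common: 11 = 11

11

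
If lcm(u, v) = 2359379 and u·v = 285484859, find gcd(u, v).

121

gcd·lcm = product, so gcd = 285484859/2359379 = 121.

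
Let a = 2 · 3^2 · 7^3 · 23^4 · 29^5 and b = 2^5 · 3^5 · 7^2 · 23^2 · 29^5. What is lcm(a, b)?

15309172109528250912

max exponent per prime: 2^5 · 3^5 · 7^3 · 23^4 · 29^5 = 15309172109528250912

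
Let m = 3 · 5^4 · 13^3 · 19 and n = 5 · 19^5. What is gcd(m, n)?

95

min exponent per shared prime: 5 · 19 = 95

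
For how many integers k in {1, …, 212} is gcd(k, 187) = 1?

187 = 11·17. Inclusion–exclusion on these primes:
212 − ⌊212/11⌋ − ⌊212/17⌋ + ⌊212/187⌋ = 182

182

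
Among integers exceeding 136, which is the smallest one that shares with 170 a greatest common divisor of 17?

gcd(x, 170) = 17 forces 17 | x; write x = 17s. Then gcd(17s, 17·10) = 17·gcd(s, 10), so need gcd(s, 10) = 1.
17s > 136 gives s ≥ 9. The least s ≥ 9 coprime to 10 is 9, so x = 17·9 = 153.

153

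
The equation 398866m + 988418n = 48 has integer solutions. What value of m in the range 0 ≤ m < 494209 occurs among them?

280468

gcd(398866, 988418) = 2 (Euclid: 988418 = 2·398866 + 190686; 398866 = 2·190686 + 17494; 190686 = 10·17494 + 15746; 17494 = 1·15746 + 1748; 15746 = 9·1748 + 14; 1748 = 124·14 + 12; 14 = 1·12 + 2; 12 = 6·2 + 0), and 2 | 48.
Extended Euclid: 398866·(-70682) + 988418·(28523) = 2. Scale by 24: m₀ = -1696368.
General solution m = m₀ + 494209t; reducing mod 494209 gives m = 280468 (and n = -113180).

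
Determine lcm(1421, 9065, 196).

1051540

lcm(1421, 9065) = 1421·9065/gcd = 12881365/49 = 262885
lcm(262885, 196) = 262885·196/gcd = 51525460/49 = 1051540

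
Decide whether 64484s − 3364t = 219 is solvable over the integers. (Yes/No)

gcd(64484, 3364): 64484 = 19·3364 + 568; 3364 = 5·568 + 524; 568 = 1·524 + 44; 524 = 11·44 + 40; 44 = 1·40 + 4; 40 = 10·4 + 0 → 4
4 does not divide 219, so a solution does not exist.

No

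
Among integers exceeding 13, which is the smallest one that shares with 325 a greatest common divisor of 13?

Multiples of 13 above 13: 13·2, 13·3, … . Need the cofactor coprime to 325/13 = 25.
Checking s = 2, 3, … the first with gcd(s, 25) = 1 is s = 2, giving 26.

26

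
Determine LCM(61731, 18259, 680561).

lcm(61731, 18259) = 61731·18259/gcd = 1127146329/19 = 59323491
lcm(59323491, 680561) = 59323491·680561/gcd = 40373254358451/19 = 2124908124129

2124908124129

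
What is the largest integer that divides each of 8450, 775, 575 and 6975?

gcd(8450, 775): 8450 = 10·775 + 700; 775 = 1·700 + 75; 700 = 9·75 + 25; 75 = 3·25 + 0 → 25
gcd(25, 575): 575 = 23·25 + 0 → 25
gcd(25, 6975): 6975 = 279·25 + 0 → 25

25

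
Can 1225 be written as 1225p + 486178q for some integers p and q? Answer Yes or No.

Yes

By Bézout, 1225p + 486178q = 1225 has integer solutions iff gcd(1225, 486178) | 1225.
Euclid: 486178 = 396·1225 + 1078; 1225 = 1·1078 + 147; 1078 = 7·147 + 49; 147 = 3·49 + 0. gcd = 49; 1225 mod 49 = 0. Yes.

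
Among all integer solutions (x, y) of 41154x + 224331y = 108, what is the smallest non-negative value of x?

Reduce mod 224331: 41154x ≡ 108 (mod 224331). With g = gcd(41154, 224331) = 3 dividing 108, divide through: 13718x ≡ 36 (mod 74777).
Since gcd(13718, 74777) = 1, x ≡ 36·(13718)⁻¹ ≡ 58086 (mod 74777). Smallest non-negative: 58086.

58086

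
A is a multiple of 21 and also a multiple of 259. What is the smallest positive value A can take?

777

gcd first: 259 = 12·21 + 7; 21 = 3·7 + 0 → gcd = 7
lcm = 21·259/gcd = 5439/7 = 777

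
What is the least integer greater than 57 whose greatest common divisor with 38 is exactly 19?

95

gcd(x, 38) = 19 forces 19 | x; write x = 19s. Then gcd(19s, 19·2) = 19·gcd(s, 2), so need gcd(s, 2) = 1.
19s > 57 gives s ≥ 4. The least s ≥ 4 coprime to 2 is 5, so x = 19·5 = 95.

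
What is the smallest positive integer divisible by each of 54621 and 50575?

1365525

54621 = 3³ · 7 · 17²; 50575 = 5² · 7 · 17²
max exponents: 3³ · 5² · 7 · 17² = 1365525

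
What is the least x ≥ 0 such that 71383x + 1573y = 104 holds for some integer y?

37

Euclid: 71383 = 45·1573 + 598; 1573 = 2·598 + 377; 598 = 1·377 + 221; 377 = 1·221 + 156; 221 = 1·156 + 65; 156 = 2·65 + 26; 65 = 2·26 + 13; 26 = 2·13 + 0 → gcd = 13; 104 = 13·8.
Back-substitution yields 71383·(50) + 1573·(-2269) = 13, so one solution is x = 50·8 = 400, y = -2269·8 = -18152.
Solutions in x differ by 1573/13 = 121; the one in [0, 121) is 400 mod 121 = 37.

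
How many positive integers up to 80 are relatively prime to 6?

6 = 2·3. Inclusion–exclusion on these primes:
80 − ⌊80/2⌋ − ⌊80/3⌋ + ⌊80/6⌋ = 27

27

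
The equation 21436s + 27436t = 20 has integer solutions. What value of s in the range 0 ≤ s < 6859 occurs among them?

3178

gcd(21436, 27436) = 4 (Euclid: 27436 = 1·21436 + 6000; 21436 = 3·6000 + 3436; 6000 = 1·3436 + 2564; 3436 = 1·2564 + 872; 2564 = 2·872 + 820; 872 = 1·820 + 52; 820 = 15·52 + 40; 52 = 1·40 + 12; 40 = 3·12 + 4; 12 = 3·4 + 0), and 4 | 20.
Extended Euclid: 21436·(-2108) + 27436·(1647) = 4. Scale by 5: s₀ = -10540.
General solution s = s₀ + 6859k; reducing mod 6859 gives s = 3178 (and t = -2483).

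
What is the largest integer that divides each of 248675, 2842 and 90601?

49

248675 = 5² · 7³ · 29; 2842 = 2 · 7² · 29; 90601 = 7² · 43²
gcd takes min exponent of each prime: 7² = 49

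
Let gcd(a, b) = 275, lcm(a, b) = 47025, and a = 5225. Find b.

2475

Using ab = gcd(a,b)·lcm(a,b) = 275·47025 = 12931875, we get b = 12931875/5225 = 2475.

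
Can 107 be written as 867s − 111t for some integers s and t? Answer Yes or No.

By Bézout, 867s − 111t = 107 has integer solutions iff gcd(867, 111) | 107.
Euclid: 867 = 7·111 + 90; 111 = 1·90 + 21; 90 = 4·21 + 6; 21 = 3·6 + 3; 6 = 2·3 + 0. gcd = 3; 107 mod 3 = 2. No.

No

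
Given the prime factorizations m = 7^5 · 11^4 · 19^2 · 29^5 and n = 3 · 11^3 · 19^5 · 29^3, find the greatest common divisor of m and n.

11718694999

min exponent per shared prime: 11^3 · 19^2 · 29^3 = 11718694999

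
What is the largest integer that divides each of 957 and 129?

957 = 3 · 11 · 29
129 = 3 · 43
Common: 3 = 3

3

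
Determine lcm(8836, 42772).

gcd first: 42772 = 4·8836 + 7428; 8836 = 1·7428 + 1408; 7428 = 5·1408 + 388; 1408 = 3·388 + 244; 388 = 1·244 + 144; 244 = 1·144 + 100; 144 = 1·100 + 44; 100 = 2·44 + 12; 44 = 3·12 + 8; 12 = 1·8 + 4; 8 = 2·4 + 0 → gcd = 4
lcm = 8836·42772/gcd = 377933392/4 = 94483348

94483348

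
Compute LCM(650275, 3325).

4551925

gcd first: 650275 = 195·3325 + 1900; 3325 = 1·1900 + 1425; 1900 = 1·1425 + 475; 1425 = 3·475 + 0 → gcd = 475
lcm = 650275·3325/gcd = 2162164375/475 = 4551925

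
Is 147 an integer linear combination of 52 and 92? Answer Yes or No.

gcd(52, 92): 92 = 1·52 + 40; 52 = 1·40 + 12; 40 = 3·12 + 4; 12 = 3·4 + 0 → 4
4 does not divide 147, so a solution does not exist.

No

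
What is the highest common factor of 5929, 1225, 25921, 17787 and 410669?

gcd(5929, 1225): 5929 = 4·1225 + 1029; 1225 = 1·1029 + 196; 1029 = 5·196 + 49; 196 = 4·49 + 0 → 49
gcd(49, 25921): 25921 = 529·49 + 0 → 49
gcd(49, 17787): 17787 = 363·49 + 0 → 49
gcd(49, 410669): 410669 = 8381·49 + 0 → 49

49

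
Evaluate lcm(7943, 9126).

7943 = 13² · 47; 9126 = 2 · 3³ · 13²
max exponents: 2 · 3³ · 13² · 47 = 428922

428922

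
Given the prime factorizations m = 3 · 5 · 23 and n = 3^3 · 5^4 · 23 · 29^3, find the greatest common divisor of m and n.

min exponent per shared prime: 3 · 5 · 23 = 345

345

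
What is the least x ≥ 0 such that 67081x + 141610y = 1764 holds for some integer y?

gcd(67081, 141610) = 49 (Euclid: 141610 = 2·67081 + 7448; 67081 = 9·7448 + 49; 7448 = 152·49 + 0), and 49 | 1764.
Extended Euclid: 67081·(19) + 141610·(-9) = 49. Scale by 36: x₀ = 684.
General solution x = x₀ + 2890t; reducing mod 2890 gives x = 684 (and y = -324).

684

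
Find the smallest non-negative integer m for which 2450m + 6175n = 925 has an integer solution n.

Reduce mod 6175: 2450m ≡ 925 (mod 6175). With g = gcd(2450, 6175) = 25 dividing 925, divide through: 98m ≡ 37 (mod 247).
Since gcd(98, 247) = 1, m ≡ 37·(98)⁻¹ ≡ 139 (mod 247). Smallest non-negative: 139.

139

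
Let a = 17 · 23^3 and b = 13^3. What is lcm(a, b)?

max exponent per prime: 13^3 · 17 · 23^3 = 454425283

454425283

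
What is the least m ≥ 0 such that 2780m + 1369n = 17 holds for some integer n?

Reduce mod 1369: 2780m ≡ 17 (mod 1369). With g = gcd(2780, 1369) = 1 dividing 17, divide through: 2780m ≡ 17 (mod 1369).
Since gcd(2780, 1369) = 1, m ≡ 17·(2780)⁻¹ ≡ 33 (mod 1369). Smallest non-negative: 33.

33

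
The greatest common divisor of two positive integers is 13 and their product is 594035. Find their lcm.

45695

Since gcd(p,q)·lcm(p,q) = pq, lcm = 594035/13 = 45695.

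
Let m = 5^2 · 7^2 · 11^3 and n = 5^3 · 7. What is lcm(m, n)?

8152375

max exponent per prime: 5^3 · 7^2 · 11^3 = 8152375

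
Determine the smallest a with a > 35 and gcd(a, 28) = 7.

49

Multiples of 7 above 35: 7·6, 7·7, … . Need the cofactor coprime to 28/7 = 4.
Checking s = 6, 7, … the first with gcd(s, 4) = 1 is s = 7, giving 49.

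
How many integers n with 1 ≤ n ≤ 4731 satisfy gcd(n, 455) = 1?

2995

455 = 5·7·13. Inclusion–exclusion on these primes:
4731 − ⌊4731/5⌋ − ⌊4731/7⌋ − ⌊4731/13⌋ + ⌊4731/35⌋ + ⌊4731/65⌋ + ⌊4731/91⌋ − ⌊4731/455⌋ = 2995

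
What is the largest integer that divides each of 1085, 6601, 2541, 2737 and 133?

7

1085 = 5 · 7 · 31; 6601 = 7 · 23 · 41; 2541 = 3 · 7 · 11²; 2737 = 7 · 17 · 23; 133 = 7 · 19
gcd takes min exponent of each prime: 7 = 7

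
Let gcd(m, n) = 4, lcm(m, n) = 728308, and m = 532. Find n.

Using mn = gcd(m,n)·lcm(m,n) = 4·728308 = 2913232, we get n = 2913232/532 = 5476.

5476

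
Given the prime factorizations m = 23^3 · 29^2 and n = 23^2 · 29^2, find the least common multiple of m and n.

10232447

max exponent per prime: 23^3 · 29^2 = 10232447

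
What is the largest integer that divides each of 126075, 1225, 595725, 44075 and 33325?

gcd(126075, 1225): 126075 = 102·1225 + 1125; 1225 = 1·1125 + 100; 1125 = 11·100 + 25; 100 = 4·25 + 0 → 25
gcd(25, 595725): 595725 = 23829·25 + 0 → 25
gcd(25, 44075): 44075 = 1763·25 + 0 → 25
gcd(25, 33325): 33325 = 1333·25 + 0 → 25

25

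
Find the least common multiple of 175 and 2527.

175 = 5² · 7; 2527 = 7 · 19²
max exponents: 5² · 7 · 19² = 63175

63175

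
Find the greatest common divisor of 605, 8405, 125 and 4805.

5

gcd(605, 8405): 8405 = 13·605 + 540; 605 = 1·540 + 65; 540 = 8·65 + 20; 65 = 3·20 + 5; 20 = 4·5 + 0 → 5
gcd(5, 125): 125 = 25·5 + 0 → 5
gcd(5, 4805): 4805 = 961·5 + 0 → 5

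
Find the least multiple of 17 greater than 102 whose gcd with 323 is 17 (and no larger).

Multiples of 17 above 102: 17·7, 17·8, … . Need the cofactor coprime to 323/17 = 19.
Checking s = 7, 8, … the first with gcd(s, 19) = 1 is s = 7, giving 119.

119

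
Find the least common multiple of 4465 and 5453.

1281455

gcd first: 5453 = 1·4465 + 988; 4465 = 4·988 + 513; 988 = 1·513 + 475; 513 = 1·475 + 38; 475 = 12·38 + 19; 38 = 2·19 + 0 → gcd = 19
lcm = 4465·5453/gcd = 24347645/19 = 1281455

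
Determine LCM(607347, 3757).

gcd first: 607347 = 161·3757 + 2470; 3757 = 1·2470 + 1287; 2470 = 1·1287 + 1183; 1287 = 1·1183 + 104; 1183 = 11·104 + 39; 104 = 2·39 + 26; 39 = 1·26 + 13; 26 = 2·13 + 0 → gcd = 13
lcm = 607347·3757/gcd = 2281802679/13 = 175523283

175523283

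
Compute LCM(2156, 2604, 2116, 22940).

19622715420

2156 = 2² · 7² · 11; 2604 = 2² · 3 · 7 · 31; 2116 = 2² · 23²; 22940 = 2² · 5 · 31 · 37
lcm takes max exponent of each prime: 2² · 3 · 5 · 7² · 11 · 23² · 31 · 37 = 19622715420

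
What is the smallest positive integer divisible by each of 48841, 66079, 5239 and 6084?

lcm(48841, 66079) = 48841·66079/gcd = 3227364439/2873 = 1123343
lcm(1123343, 5239) = 1123343·5239/gcd = 5885193977/169 = 34823633
lcm(34823633, 6084) = 34823633·6084/gcd = 211866983172/169 = 1253650788

1253650788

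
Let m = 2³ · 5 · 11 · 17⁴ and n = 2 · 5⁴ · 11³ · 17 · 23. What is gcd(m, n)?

1870

min exponent per shared prime: 2 · 5 · 11 · 17 = 1870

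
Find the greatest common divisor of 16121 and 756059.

16121 = 7³ · 47
756059 = 29³ · 31
Common: 1 = 1

1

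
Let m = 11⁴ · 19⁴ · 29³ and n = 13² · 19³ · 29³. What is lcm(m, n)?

7864404495133901

max exponent per prime: 11⁴ · 13² · 19⁴ · 29³ = 7864404495133901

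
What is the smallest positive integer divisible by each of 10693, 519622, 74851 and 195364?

lcm(10693, 519622) = 10693·519622/gcd = 5556318046/289 = 19226014
lcm(19226014, 74851) = 19226014·74851/gcd = 1439086373914/10693 = 134582098
lcm(134582098, 195364) = 134582098·195364/gcd = 26292496993672/578 = 45488749124

45488749124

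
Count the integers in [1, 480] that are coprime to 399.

399 = 3·7·19. Inclusion–exclusion on these primes:
480 − ⌊480/3⌋ − ⌊480/7⌋ − ⌊480/19⌋ + ⌊480/21⌋ + ⌊480/57⌋ + ⌊480/133⌋ − ⌊480/399⌋ = 259

259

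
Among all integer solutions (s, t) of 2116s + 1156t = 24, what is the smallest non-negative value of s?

224

Euclid: 2116 = 1·1156 + 960; 1156 = 1·960 + 196; 960 = 4·196 + 176; 196 = 1·176 + 20; 176 = 8·20 + 16; 20 = 1·16 + 4; 16 = 4·4 + 0 → gcd = 4; 24 = 4·6.
Back-substitution yields 2116·(-59) + 1156·(108) = 4, so one solution is s = -59·6 = -354, t = 108·6 = 648.
Solutions in s differ by 1156/4 = 289; the one in [0, 289) is -354 mod 289 = 224.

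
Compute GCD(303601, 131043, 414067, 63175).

361

gcd(303601, 131043): 303601 = 2·131043 + 41515; 131043 = 3·41515 + 6498; 41515 = 6·6498 + 2527; 6498 = 2·2527 + 1444; 2527 = 1·1444 + 1083; 1444 = 1·1083 + 361; 1083 = 3·361 + 0 → 361
gcd(361, 414067): 414067 = 1147·361 + 0 → 361
gcd(361, 63175): 63175 = 175·361 + 0 → 361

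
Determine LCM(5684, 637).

73892

5684 = 2² · 7² · 29; 637 = 7² · 13
max exponents: 2² · 7² · 13 · 29 = 73892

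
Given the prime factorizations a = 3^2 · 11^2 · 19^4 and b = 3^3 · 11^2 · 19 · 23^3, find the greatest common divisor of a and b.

min exponent per shared prime: 3^2 · 11^2 · 19 = 20691

20691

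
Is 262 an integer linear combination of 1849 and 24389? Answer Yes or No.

By Bézout, 1849s + 24389t = 262 has integer solutions iff gcd(1849, 24389) | 262.
Euclid: 24389 = 13·1849 + 352; 1849 = 5·352 + 89; 352 = 3·89 + 85; 89 = 1·85 + 4; 85 = 21·4 + 1; 4 = 4·1 + 0. gcd = 1; 262 mod 1 = 0. Yes.

Yes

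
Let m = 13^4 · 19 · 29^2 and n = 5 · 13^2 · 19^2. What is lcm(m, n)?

max exponent per prime: 5 · 13^4 · 19^2 · 29^2 = 43355740805

43355740805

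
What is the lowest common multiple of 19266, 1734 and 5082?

4715989278

19266 = 2 · 3 · 13² · 19; 1734 = 2 · 3 · 17²; 5082 = 2 · 3 · 7 · 11²
lcm takes max exponent of each prime: 2 · 3 · 7 · 11² · 13² · 17² · 19 = 4715989278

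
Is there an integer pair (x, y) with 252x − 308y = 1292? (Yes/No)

No

By Bézout, 252x − 308y = 1292 has integer solutions iff gcd(252, 308) | 1292.
Euclid: 308 = 1·252 + 56; 252 = 4·56 + 28; 56 = 2·28 + 0. gcd = 28; 1292 mod 28 = 4. No.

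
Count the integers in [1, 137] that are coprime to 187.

187 = 11·17. Inclusion–exclusion on these primes:
137 − ⌊137/11⌋ − ⌊137/17⌋ + ⌊137/187⌋ = 117

117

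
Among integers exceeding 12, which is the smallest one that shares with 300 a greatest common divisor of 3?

gcd(t, 300) = 3 forces 3 | t; write t = 3s. Then gcd(3s, 3·100) = 3·gcd(s, 100), so need gcd(s, 100) = 1.
3s > 12 gives s ≥ 5. The least s ≥ 5 coprime to 100 is 7, so t = 3·7 = 21.

21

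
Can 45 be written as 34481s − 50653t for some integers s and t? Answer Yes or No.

By Bézout, 34481s − 50653t = 45 has integer solutions iff gcd(34481, 50653) | 45.
Euclid: 50653 = 1·34481 + 16172; 34481 = 2·16172 + 2137; 16172 = 7·2137 + 1213; 2137 = 1·1213 + 924; 1213 = 1·924 + 289; 924 = 3·289 + 57; 289 = 5·57 + 4; 57 = 14·4 + 1; 4 = 4·1 + 0. gcd = 1; 45 mod 1 = 0. Yes.

Yes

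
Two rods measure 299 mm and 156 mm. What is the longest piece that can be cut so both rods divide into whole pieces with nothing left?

Euclid: 299 = 1·156 + 143; 156 = 1·143 + 13; 143 = 11·13 + 0. Last nonzero remainder: 13.

13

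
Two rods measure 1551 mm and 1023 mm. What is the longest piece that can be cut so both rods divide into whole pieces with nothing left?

1551 = 3 · 11 · 47
1023 = 3 · 11 · 31
Common: 3 · 11 = 33

33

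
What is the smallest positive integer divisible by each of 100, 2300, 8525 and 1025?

32156300

lcm(100, 2300) = 100·2300/gcd = 230000/100 = 2300
lcm(2300, 8525) = 2300·8525/gcd = 19607500/25 = 784300
lcm(784300, 1025) = 784300·1025/gcd = 803907500/25 = 32156300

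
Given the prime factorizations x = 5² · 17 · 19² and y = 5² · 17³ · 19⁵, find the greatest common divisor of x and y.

153425

min exponent per shared prime: 5² · 17 · 19² = 153425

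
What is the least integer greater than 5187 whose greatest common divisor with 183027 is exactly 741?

Multiples of 741 above 5187: 741·8, 741·9, … . Need the cofactor coprime to 183027/741 = 247.
Checking s = 8, 9, … the first with gcd(s, 247) = 1 is s = 8, giving 5928.

5928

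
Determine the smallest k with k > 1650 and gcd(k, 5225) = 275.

1925

5225 = 275·19. Any k with gcd(k, 5225) = 275 is a multiple of 275, say 275s, with s coprime to 19.
Need s > 1650/275, so s ≥ 7. First s ≥ 7 with gcd(s, 19) = 1 is s = 7. Thus k = 275·7 = 1925.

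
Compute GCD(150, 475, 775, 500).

25

150 = 2 · 3 · 5²; 475 = 5² · 19; 775 = 5² · 31; 500 = 2² · 5³
gcd takes min exponent of each prime: 5² = 25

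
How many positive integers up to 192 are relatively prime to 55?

Prime factors of 55: 5, 11. Count integers ≤ 192 divisible by none of them.
By inclusion–exclusion: 192 − ⌊192/5⌋ − ⌊192/11⌋ + ⌊192/55⌋ = 140.

140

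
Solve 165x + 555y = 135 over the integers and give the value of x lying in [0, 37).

gcd(165, 555) = 15 (Euclid: 555 = 3·165 + 60; 165 = 2·60 + 45; 60 = 1·45 + 15; 45 = 3·15 + 0), and 15 | 135.
Extended Euclid: 165·(-10) + 555·(3) = 15. Scale by 9: x₀ = -90.
General solution x = x₀ + 37t; reducing mod 37 gives x = 21 (and y = -6).

21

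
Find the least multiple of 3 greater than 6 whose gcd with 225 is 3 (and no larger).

12

gcd(m, 225) = 3 forces 3 | m; write m = 3s. Then gcd(3s, 3·75) = 3·gcd(s, 75), so need gcd(s, 75) = 1.
3s > 6 gives s ≥ 3. The least s ≥ 3 coprime to 75 is 4, so m = 3·4 = 12.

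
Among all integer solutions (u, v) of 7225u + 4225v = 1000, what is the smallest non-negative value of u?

Euclid: 7225 = 1·4225 + 3000; 4225 = 1·3000 + 1225; 3000 = 2·1225 + 550; 1225 = 2·550 + 125; 550 = 4·125 + 50; 125 = 2·50 + 25; 50 = 2·25 + 0 → gcd = 25; 1000 = 25·40.
Back-substitution yields 7225·(-69) + 4225·(118) = 25, so one solution is u = -69·40 = -2760, v = 118·40 = 4720.
Solutions in u differ by 4225/25 = 169; the one in [0, 169) is -2760 mod 169 = 113.

113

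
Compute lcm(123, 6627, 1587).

143733003

lcm(123, 6627) = 123·6627/gcd = 815121/3 = 271707
lcm(271707, 1587) = 271707·1587/gcd = 431199009/3 = 143733003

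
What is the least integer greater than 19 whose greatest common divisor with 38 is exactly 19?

Multiples of 19 above 19: 19·2, 19·3, … . Need the cofactor coprime to 38/19 = 2.
Checking s = 2, 3, … the first with gcd(s, 2) = 1 is s = 3, giving 57.

57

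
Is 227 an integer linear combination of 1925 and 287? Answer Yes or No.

gcd(1925, 287): 1925 = 6·287 + 203; 287 = 1·203 + 84; 203 = 2·84 + 35; 84 = 2·35 + 14; 35 = 2·14 + 7; 14 = 2·7 + 0 → 7
7 does not divide 227, so a solution does not exist.

No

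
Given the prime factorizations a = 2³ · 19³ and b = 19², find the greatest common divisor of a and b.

361

min exponent per shared prime: 19² = 361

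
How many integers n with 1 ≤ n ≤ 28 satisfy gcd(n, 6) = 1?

6 = 2·3. Inclusion–exclusion on these primes:
28 − ⌊28/2⌋ − ⌊28/3⌋ + ⌊28/6⌋ = 9

9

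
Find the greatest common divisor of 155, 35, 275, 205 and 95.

5

155 = 5 · 31; 35 = 5 · 7; 275 = 5² · 11; 205 = 5 · 41; 95 = 5 · 19
gcd takes min exponent of each prime: 5 = 5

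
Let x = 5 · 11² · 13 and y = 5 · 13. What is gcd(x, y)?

min exponent per shared prime: 5 · 13 = 65

65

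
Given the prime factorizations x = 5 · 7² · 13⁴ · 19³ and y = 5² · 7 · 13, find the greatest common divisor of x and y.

min exponent per shared prime: 5 · 7 · 13 = 455

455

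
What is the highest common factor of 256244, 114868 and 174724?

4

gcd(256244, 114868): 256244 = 2·114868 + 26508; 114868 = 4·26508 + 8836; 26508 = 3·8836 + 0 → 8836
gcd(8836, 174724): 174724 = 19·8836 + 6840; 8836 = 1·6840 + 1996; 6840 = 3·1996 + 852; 1996 = 2·852 + 292; 852 = 2·292 + 268; 292 = 1·268 + 24; 268 = 11·24 + 4; 24 = 6·4 + 0 → 4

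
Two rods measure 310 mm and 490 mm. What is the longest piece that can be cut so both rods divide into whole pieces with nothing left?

310 = 2 · 5 · 31
490 = 2 · 5 · 7²
Common: 2 · 5 = 10

10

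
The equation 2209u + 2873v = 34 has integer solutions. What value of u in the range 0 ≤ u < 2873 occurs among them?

Reduce mod 2873: 2209u ≡ 34 (mod 2873). With g = gcd(2209, 2873) = 1 dividing 34, divide through: 2209u ≡ 34 (mod 2873).
Since gcd(2209, 2873) = 1, u ≡ 34·(2209)⁻¹ ≡ 2397 (mod 2873). Smallest non-negative: 2397.

2397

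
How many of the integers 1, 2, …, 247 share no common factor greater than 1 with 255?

255 = 3·5·17. Inclusion–exclusion on these primes:
247 − ⌊247/3⌋ − ⌊247/5⌋ − ⌊247/17⌋ + ⌊247/15⌋ + ⌊247/51⌋ + ⌊247/85⌋ − ⌊247/255⌋ = 124

124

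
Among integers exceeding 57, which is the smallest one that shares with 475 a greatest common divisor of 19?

76

gcd(x, 475) = 19 forces 19 | x; write x = 19s. Then gcd(19s, 19·25) = 19·gcd(s, 25), so need gcd(s, 25) = 1.
19s > 57 gives s ≥ 4. The least s ≥ 4 coprime to 25 is 4, so x = 19·4 = 76.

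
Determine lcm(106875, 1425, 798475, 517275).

lcm(106875, 1425) = 106875·1425/gcd = 152296875/1425 = 106875
lcm(106875, 798475) = 106875·798475/gcd = 85337015625/475 = 179656875
lcm(179656875, 517275) = 179656875·517275/gcd = 92932010015625/4275 = 21738481875

21738481875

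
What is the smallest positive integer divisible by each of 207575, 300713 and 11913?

5706029175

lcm(207575, 300713) = 207575·300713/gcd = 62420500975/361 = 172909975
lcm(172909975, 11913) = 172909975·11913/gcd = 2059876532175/361 = 5706029175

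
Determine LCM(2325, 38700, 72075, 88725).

lcm(2325, 38700) = 2325·38700/gcd = 89977500/75 = 1199700
lcm(1199700, 72075) = 1199700·72075/gcd = 86468377500/2325 = 37190700
lcm(37190700, 88725) = 37190700·88725/gcd = 3299744857500/75 = 43996598100

43996598100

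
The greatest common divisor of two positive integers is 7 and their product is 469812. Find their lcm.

67116

gcd·lcm = product, so lcm = 469812/7 = 67116.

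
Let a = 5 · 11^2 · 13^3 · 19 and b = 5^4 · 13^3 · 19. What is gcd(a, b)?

min exponent per shared prime: 5 · 13^3 · 19 = 208715

208715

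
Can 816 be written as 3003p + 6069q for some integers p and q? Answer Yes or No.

No

By Bézout, 3003p + 6069q = 816 has integer solutions iff gcd(3003, 6069) | 816.
Euclid: 6069 = 2·3003 + 63; 3003 = 47·63 + 42; 63 = 1·42 + 21; 42 = 2·21 + 0. gcd = 21; 816 mod 21 = 18. No.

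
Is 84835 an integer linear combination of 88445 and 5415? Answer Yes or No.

Yes

gcd(88445, 5415): 88445 = 16·5415 + 1805; 5415 = 3·1805 + 0 → 1805
1805 divides 84835, so a solution exists.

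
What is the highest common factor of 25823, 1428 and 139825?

119

gcd(25823, 1428): 25823 = 18·1428 + 119; 1428 = 12·119 + 0 → 119
gcd(119, 139825): 139825 = 1175·119 + 0 → 119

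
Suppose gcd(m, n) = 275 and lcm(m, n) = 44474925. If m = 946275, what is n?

12925

m·n = gcd·lcm = 275·44474925 = 12230604375, so n = 12230604375/946275 = 12925.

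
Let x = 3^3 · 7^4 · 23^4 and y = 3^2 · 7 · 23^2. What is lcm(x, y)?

max exponent per prime: 3^3 · 7^4 · 23^4 = 18141252507

18141252507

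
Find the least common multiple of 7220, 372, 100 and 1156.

7220 = 2² · 5 · 19²; 372 = 2² · 3 · 31; 100 = 2² · 5²; 1156 = 2² · 17²
lcm takes max exponent of each prime: 2² · 3 · 5² · 17² · 19² · 31 = 970259700

970259700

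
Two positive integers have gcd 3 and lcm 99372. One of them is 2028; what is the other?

147

Using ab = gcd(a,b)·lcm(a,b) = 3·99372 = 298116, we get b = 298116/2028 = 147.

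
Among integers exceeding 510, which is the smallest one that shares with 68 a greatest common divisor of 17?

gcd(x, 68) = 17 forces 17 | x; write x = 17s. Then gcd(17s, 17·4) = 17·gcd(s, 4), so need gcd(s, 4) = 1.
17s > 510 gives s ≥ 31. The least s ≥ 31 coprime to 4 is 31, so x = 17·31 = 527.

527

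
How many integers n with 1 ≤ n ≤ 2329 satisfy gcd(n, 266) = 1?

266 = 2·7·19. Inclusion–exclusion on these primes:
2329 − ⌊2329/2⌋ − ⌊2329/7⌋ − ⌊2329/19⌋ + ⌊2329/14⌋ + ⌊2329/38⌋ + ⌊2329/133⌋ − ⌊2329/266⌋ = 947

947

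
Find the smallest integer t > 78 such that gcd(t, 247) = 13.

91

Multiples of 13 above 78: 13·7, 13·8, … . Need the cofactor coprime to 247/13 = 19.
Checking s = 7, 8, … the first with gcd(s, 19) = 1 is s = 7, giving 91.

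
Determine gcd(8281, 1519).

Euclid: 8281 = 5·1519 + 686; 1519 = 2·686 + 147; 686 = 4·147 + 98; 147 = 1·98 + 49; 98 = 2·49 + 0. Last nonzero remainder: 49.

49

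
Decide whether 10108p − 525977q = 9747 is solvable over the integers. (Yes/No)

gcd(10108, 525977): 525977 = 52·10108 + 361; 10108 = 28·361 + 0 → 361
361 divides 9747, so a solution exists.

Yes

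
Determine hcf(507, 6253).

507 = 3 · 13²
6253 = 13² · 37
Common: 13² = 169

169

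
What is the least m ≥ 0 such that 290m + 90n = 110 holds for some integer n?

Reduce mod 90: 290m ≡ 110 (mod 90). With g = gcd(290, 90) = 10 dividing 110, divide through: 29m ≡ 11 (mod 9).
Since gcd(29, 9) = 1, m ≡ 11·(29)⁻¹ ≡ 1 (mod 9). Smallest non-negative: 1.

1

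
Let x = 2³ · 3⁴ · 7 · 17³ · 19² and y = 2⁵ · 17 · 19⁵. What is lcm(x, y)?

max exponent per prime: 2⁵ · 3⁴ · 7 · 17³ · 19⁵ = 220723109677728

220723109677728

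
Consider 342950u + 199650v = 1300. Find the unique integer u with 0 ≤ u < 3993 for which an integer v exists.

Euclid: 342950 = 1·199650 + 143300; 199650 = 1·143300 + 56350; 143300 = 2·56350 + 30600; 56350 = 1·30600 + 25750; 30600 = 1·25750 + 4850; 25750 = 5·4850 + 1500; 4850 = 3·1500 + 350; 1500 = 4·350 + 100; 350 = 3·100 + 50; 100 = 2·50 + 0 → gcd = 50; 1300 = 50·26.
Back-substitution yields 342950·(1729) + 199650·(-2970) = 50, so one solution is u = 1729·26 = 44954, v = -2970·26 = -77220.
Solutions in u differ by 199650/50 = 3993; the one in [0, 3993) is 44954 mod 3993 = 1031.

1031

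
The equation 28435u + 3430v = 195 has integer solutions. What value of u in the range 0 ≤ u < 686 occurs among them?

Reduce mod 3430: 28435u ≡ 195 (mod 3430). With g = gcd(28435, 3430) = 5 dividing 195, divide through: 5687u ≡ 39 (mod 686).
Since gcd(5687, 686) = 1, u ≡ 39·(5687)⁻¹ ≡ 307 (mod 686). Smallest non-negative: 307.

307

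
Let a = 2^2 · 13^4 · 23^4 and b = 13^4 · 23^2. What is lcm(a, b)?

max exponent per prime: 2^2 · 13^4 · 23^4 = 31970155204

31970155204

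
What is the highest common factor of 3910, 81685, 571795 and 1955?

3910 = 2 · 5 · 17 · 23; 81685 = 5 · 17 · 31²; 571795 = 5 · 7 · 17 · 31²; 1955 = 5 · 17 · 23
gcd takes min exponent of each prime: 5 · 17 = 85

85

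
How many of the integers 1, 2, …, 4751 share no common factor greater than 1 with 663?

663 = 3·13·17. Inclusion–exclusion on these primes:
4751 − ⌊4751/3⌋ − ⌊4751/13⌋ − ⌊4751/17⌋ + ⌊4751/39⌋ + ⌊4751/51⌋ + ⌊4751/221⌋ − ⌊4751/663⌋ = 2752

2752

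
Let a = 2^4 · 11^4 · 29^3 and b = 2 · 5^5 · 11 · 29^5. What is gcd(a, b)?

536558

min exponent per shared prime: 2 · 11 · 29^3 = 536558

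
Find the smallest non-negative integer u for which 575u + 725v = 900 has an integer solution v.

Reduce mod 725: 575u ≡ 900 (mod 725). With g = gcd(575, 725) = 25 dividing 900, divide through: 23u ≡ 36 (mod 29).
Since gcd(23, 29) = 1, u ≡ 36·(23)⁻¹ ≡ 23 (mod 29). Smallest non-negative: 23.

23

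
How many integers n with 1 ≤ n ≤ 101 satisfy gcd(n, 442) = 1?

44

442 = 2·13·17. Inclusion–exclusion on these primes:
101 − ⌊101/2⌋ − ⌊101/13⌋ − ⌊101/17⌋ + ⌊101/26⌋ + ⌊101/34⌋ + ⌊101/221⌋ − ⌊101/442⌋ = 44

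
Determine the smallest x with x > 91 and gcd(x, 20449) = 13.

gcd(x, 20449) = 13 forces 13 | x; write x = 13s. Then gcd(13s, 13·1573) = 13·gcd(s, 1573), so need gcd(s, 1573) = 1.
13s > 91 gives s ≥ 8. The least s ≥ 8 coprime to 1573 is 8, so x = 13·8 = 104.

104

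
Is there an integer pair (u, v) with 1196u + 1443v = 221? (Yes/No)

By Bézout, 1196u + 1443v = 221 has integer solutions iff gcd(1196, 1443) | 221.
Euclid: 1443 = 1·1196 + 247; 1196 = 4·247 + 208; 247 = 1·208 + 39; 208 = 5·39 + 13; 39 = 3·13 + 0. gcd = 13; 221 mod 13 = 0. Yes.

Yes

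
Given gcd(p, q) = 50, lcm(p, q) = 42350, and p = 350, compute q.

6050

p·q = gcd·lcm = 50·42350 = 2117500, so q = 2117500/350 = 6050.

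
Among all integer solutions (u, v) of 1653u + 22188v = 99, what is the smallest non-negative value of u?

Euclid: 22188 = 13·1653 + 699; 1653 = 2·699 + 255; 699 = 2·255 + 189; 255 = 1·189 + 66; 189 = 2·66 + 57; 66 = 1·57 + 9; 57 = 6·9 + 3; 9 = 3·3 + 0 → gcd = 3; 99 = 3·33.
Back-substitution yields 1653·(-2349) + 22188·(175) = 3, so one solution is u = -2349·33 = -77517, v = 175·33 = 5775.
Solutions in u differ by 22188/3 = 7396; the one in [0, 7396) is -77517 mod 7396 = 3839.

3839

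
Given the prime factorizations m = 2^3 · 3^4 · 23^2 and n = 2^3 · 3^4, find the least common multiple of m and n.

max exponent per prime: 2^3 · 3^4 · 23^2 = 342792

342792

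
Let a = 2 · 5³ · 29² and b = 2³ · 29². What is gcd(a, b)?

min exponent per shared prime: 2 · 29² = 1682

1682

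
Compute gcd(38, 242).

Euclid: 242 = 6·38 + 14; 38 = 2·14 + 10; 14 = 1·10 + 4; 10 = 2·4 + 2; 4 = 2·2 + 0. Last nonzero remainder: 2.

2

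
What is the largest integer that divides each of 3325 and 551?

Euclid: 3325 = 6·551 + 19; 551 = 29·19 + 0. Last nonzero remainder: 19.

19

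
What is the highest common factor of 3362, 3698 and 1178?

2

gcd(3362, 3698): 3698 = 1·3362 + 336; 3362 = 10·336 + 2; 336 = 168·2 + 0 → 2
gcd(2, 1178): 1178 = 589·2 + 0 → 2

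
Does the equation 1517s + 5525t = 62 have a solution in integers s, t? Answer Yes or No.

Yes

By Bézout, 1517s + 5525t = 62 has integer solutions iff gcd(1517, 5525) | 62.
Euclid: 5525 = 3·1517 + 974; 1517 = 1·974 + 543; 974 = 1·543 + 431; 543 = 1·431 + 112; 431 = 3·112 + 95; 112 = 1·95 + 17; 95 = 5·17 + 10; 17 = 1·10 + 7; 10 = 1·7 + 3; 7 = 2·3 + 1; 3 = 3·1 + 0. gcd = 1; 62 mod 1 = 0. Yes.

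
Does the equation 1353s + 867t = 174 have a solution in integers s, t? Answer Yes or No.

Yes

gcd(1353, 867): 1353 = 1·867 + 486; 867 = 1·486 + 381; 486 = 1·381 + 105; 381 = 3·105 + 66; 105 = 1·66 + 39; 66 = 1·39 + 27; 39 = 1·27 + 12; 27 = 2·12 + 3; 12 = 4·3 + 0 → 3
3 divides 174, so a solution exists.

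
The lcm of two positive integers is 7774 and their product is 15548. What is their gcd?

2

gcd·lcm = product, so gcd = 15548/7774 = 2.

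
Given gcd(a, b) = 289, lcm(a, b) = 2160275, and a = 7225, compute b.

86411

a·b = gcd·lcm = 289·2160275 = 624319475, so b = 624319475/7225 = 86411.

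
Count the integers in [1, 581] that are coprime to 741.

340

Prime factors of 741: 3, 13, 19. Count integers ≤ 581 divisible by none of them.
By inclusion–exclusion: 581 − ⌊581/3⌋ − ⌊581/13⌋ − ⌊581/19⌋ + ⌊581/39⌋ + ⌊581/57⌋ + ⌊581/247⌋ − ⌊581/741⌋ = 340.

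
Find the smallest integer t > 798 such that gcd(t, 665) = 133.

931

Multiples of 133 above 798: 133·7, 133·8, … . Need the cofactor coprime to 665/133 = 5.
Checking s = 7, 8, … the first with gcd(s, 5) = 1 is s = 7, giving 931.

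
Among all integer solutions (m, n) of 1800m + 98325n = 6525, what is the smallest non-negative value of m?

386

Reduce mod 98325: 1800m ≡ 6525 (mod 98325). With g = gcd(1800, 98325) = 225 dividing 6525, divide through: 8m ≡ 29 (mod 437).
Since gcd(8, 437) = 1, m ≡ 29·(8)⁻¹ ≡ 386 (mod 437). Smallest non-negative: 386.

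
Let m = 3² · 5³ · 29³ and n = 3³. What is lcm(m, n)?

82312875

max exponent per prime: 3³ · 5³ · 29³ = 82312875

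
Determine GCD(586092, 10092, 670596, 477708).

gcd(586092, 10092): 586092 = 58·10092 + 756; 10092 = 13·756 + 264; 756 = 2·264 + 228; 264 = 1·228 + 36; 228 = 6·36 + 12; 36 = 3·12 + 0 → 12
gcd(12, 670596): 670596 = 55883·12 + 0 → 12
gcd(12, 477708): 477708 = 39809·12 + 0 → 12

12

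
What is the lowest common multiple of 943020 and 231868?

323455860

943020 = 2² · 3² · 5 · 13² · 31; 231868 = 2² · 7³ · 13²
max exponents: 2² · 3² · 5 · 7³ · 13² · 31 = 323455860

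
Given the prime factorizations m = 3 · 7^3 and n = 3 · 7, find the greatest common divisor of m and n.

21

min exponent per shared prime: 3 · 7 = 21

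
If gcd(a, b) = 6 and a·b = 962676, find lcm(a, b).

160446

Since gcd(a,b)·lcm(a,b) = ab, lcm = 962676/6 = 160446.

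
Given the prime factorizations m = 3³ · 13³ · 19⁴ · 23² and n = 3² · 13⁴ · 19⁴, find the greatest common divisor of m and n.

2576837133

min exponent per shared prime: 3² · 13³ · 19⁴ = 2576837133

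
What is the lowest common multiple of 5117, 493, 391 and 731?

5117 = 7 · 17 · 43; 493 = 17 · 29; 391 = 17 · 23; 731 = 17 · 43
lcm takes max exponent of each prime: 7 · 17 · 23 · 29 · 43 = 3413039

3413039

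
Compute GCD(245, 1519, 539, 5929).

gcd(245, 1519): 1519 = 6·245 + 49; 245 = 5·49 + 0 → 49
gcd(49, 539): 539 = 11·49 + 0 → 49
gcd(49, 5929): 5929 = 121·49 + 0 → 49

49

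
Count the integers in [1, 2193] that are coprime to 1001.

1001 = 7·11·13. Inclusion–exclusion on these primes:
2193 − ⌊2193/7⌋ − ⌊2193/11⌋ − ⌊2193/13⌋ + ⌊2193/77⌋ + ⌊2193/91⌋ + ⌊2193/143⌋ − ⌊2193/1001⌋ = 1578

1578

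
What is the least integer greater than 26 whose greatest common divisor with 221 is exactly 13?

gcd(a, 221) = 13 forces 13 | a; write a = 13s. Then gcd(13s, 13·17) = 13·gcd(s, 17), so need gcd(s, 17) = 1.
13s > 26 gives s ≥ 3. The least s ≥ 3 coprime to 17 is 3, so a = 13·3 = 39.

39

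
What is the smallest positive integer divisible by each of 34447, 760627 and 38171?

34447 = 7² · 19 · 37; 760627 = 7² · 19² · 43; 38171 = 7² · 19 · 41
lcm takes max exponent of each prime: 7² · 19² · 37 · 41 · 43 = 1153871159

1153871159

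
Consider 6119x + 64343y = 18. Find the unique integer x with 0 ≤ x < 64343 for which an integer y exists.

gcd(6119, 64343) = 1 (Euclid: 64343 = 10·6119 + 3153; 6119 = 1·3153 + 2966; 3153 = 1·2966 + 187; 2966 = 15·187 + 161; 187 = 1·161 + 26; 161 = 6·26 + 5; 26 = 5·5 + 1; 5 = 5·1 + 0), and 1 | 18.
Extended Euclid: 6119·(-12387) + 64343·(1178) = 1. Scale by 18: x₀ = -222966.
General solution x = x₀ + 64343t; reducing mod 64343 gives x = 34406 (and y = -3272).

34406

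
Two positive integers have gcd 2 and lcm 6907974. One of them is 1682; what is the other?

8214

a·b = gcd·lcm = 2·6907974 = 13815948, so b = 13815948/1682 = 8214.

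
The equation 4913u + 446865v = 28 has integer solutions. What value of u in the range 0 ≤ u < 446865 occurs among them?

327986

Reduce mod 446865: 4913u ≡ 28 (mod 446865). With g = gcd(4913, 446865) = 1 dividing 28, divide through: 4913u ≡ 28 (mod 446865).
Since gcd(4913, 446865) = 1, u ≡ 28·(4913)⁻¹ ≡ 327986 (mod 446865). Smallest non-negative: 327986.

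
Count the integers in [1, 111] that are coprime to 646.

50

646 = 2·17·19. Inclusion–exclusion on these primes:
111 − ⌊111/2⌋ − ⌊111/17⌋ − ⌊111/19⌋ + ⌊111/34⌋ + ⌊111/38⌋ + ⌊111/323⌋ − ⌊111/646⌋ = 50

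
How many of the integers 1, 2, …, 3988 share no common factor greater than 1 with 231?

231 = 3·7·11. Inclusion–exclusion on these primes:
3988 − ⌊3988/3⌋ − ⌊3988/7⌋ − ⌊3988/11⌋ + ⌊3988/21⌋ + ⌊3988/33⌋ + ⌊3988/77⌋ − ⌊3988/231⌋ = 2071

2071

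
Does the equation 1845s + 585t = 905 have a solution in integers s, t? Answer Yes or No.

No

By Bézout, 1845s + 585t = 905 has integer solutions iff gcd(1845, 585) | 905.
Euclid: 1845 = 3·585 + 90; 585 = 6·90 + 45; 90 = 2·45 + 0. gcd = 45; 905 mod 45 = 5. No.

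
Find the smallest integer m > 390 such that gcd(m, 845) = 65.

845 = 65·13. Any m with gcd(m, 845) = 65 is a multiple of 65, say 65s, with s coprime to 13.
Need s > 390/65, so s ≥ 7. First s ≥ 7 with gcd(s, 13) = 1 is s = 7. Thus m = 65·7 = 455.

455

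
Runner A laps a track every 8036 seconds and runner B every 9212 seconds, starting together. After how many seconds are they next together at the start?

377692

8036 = 2² · 7² · 41; 9212 = 2² · 7² · 47
max exponents: 2² · 7² · 41 · 47 = 377692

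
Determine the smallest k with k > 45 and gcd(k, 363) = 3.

gcd(k, 363) = 3 forces 3 | k; write k = 3s. Then gcd(3s, 3·121) = 3·gcd(s, 121), so need gcd(s, 121) = 1.
3s > 45 gives s ≥ 16. The least s ≥ 16 coprime to 121 is 16, so k = 3·16 = 48.

48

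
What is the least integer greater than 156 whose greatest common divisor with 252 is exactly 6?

252 = 6·42. Any m with gcd(m, 252) = 6 is a multiple of 6, say 6s, with s coprime to 42.
Need s > 156/6, so s ≥ 27. First s ≥ 27 with gcd(s, 42) = 1 is s = 29. Thus m = 6·29 = 174.

174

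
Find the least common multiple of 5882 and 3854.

11334614

gcd first: 5882 = 1·3854 + 2028; 3854 = 1·2028 + 1826; 2028 = 1·1826 + 202; 1826 = 9·202 + 8; 202 = 25·8 + 2; 8 = 4·2 + 0 → gcd = 2
lcm = 5882·3854/gcd = 22669228/2 = 11334614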